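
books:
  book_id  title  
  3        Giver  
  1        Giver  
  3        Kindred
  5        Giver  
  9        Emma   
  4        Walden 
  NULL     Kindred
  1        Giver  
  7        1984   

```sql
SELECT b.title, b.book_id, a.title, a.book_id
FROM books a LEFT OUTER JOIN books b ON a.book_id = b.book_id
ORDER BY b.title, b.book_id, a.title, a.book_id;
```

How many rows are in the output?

13

LEFT JOIN keeps every row from `books a`; unmatched rows get NULL for `books b`'s columns.
Matching on a.book_id = b.book_id. A NULL in a compared column never satisfies the condition.
- a row (book_id=3): matches 2 b row(s) → 2 output row(s).
- a row (book_id=1): matches 2 b row(s) → 2 output row(s).
- a row (book_id=3): matches 2 b row(s) → 2 output row(s).
- a row (book_id=5): matches 1 b row(s) → 1 output row(s).
- a row (book_id=9): matches 1 b row(s) → 1 output row(s).
- a row (book_id=4): matches 1 b row(s) → 1 output row(s).
- a row (book_id=NULL): no match → kept, b columns NULL.
- a row (book_id=1): matches 2 b row(s) → 2 output row(s).
- a row (book_id=7): matches 1 b row(s) → 1 output row(s).
Total: 12 matched + 1 padded = 13 rows.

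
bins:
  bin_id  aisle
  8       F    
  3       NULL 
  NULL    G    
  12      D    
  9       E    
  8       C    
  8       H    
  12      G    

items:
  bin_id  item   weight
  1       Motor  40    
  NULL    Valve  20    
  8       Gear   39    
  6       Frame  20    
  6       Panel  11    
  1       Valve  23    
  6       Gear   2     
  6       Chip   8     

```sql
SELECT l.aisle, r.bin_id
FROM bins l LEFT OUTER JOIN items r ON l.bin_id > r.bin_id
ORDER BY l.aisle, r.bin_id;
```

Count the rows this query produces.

42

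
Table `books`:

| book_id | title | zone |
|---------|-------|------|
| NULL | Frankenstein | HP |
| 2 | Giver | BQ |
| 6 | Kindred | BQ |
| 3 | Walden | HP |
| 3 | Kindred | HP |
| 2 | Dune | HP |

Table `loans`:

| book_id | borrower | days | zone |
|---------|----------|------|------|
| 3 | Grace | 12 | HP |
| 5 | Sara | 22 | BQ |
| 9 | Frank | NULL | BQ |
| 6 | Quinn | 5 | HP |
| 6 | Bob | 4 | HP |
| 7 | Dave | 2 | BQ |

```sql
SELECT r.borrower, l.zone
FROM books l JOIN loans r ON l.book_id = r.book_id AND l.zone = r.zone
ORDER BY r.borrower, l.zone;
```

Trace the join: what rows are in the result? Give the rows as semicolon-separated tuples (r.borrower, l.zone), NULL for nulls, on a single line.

INNER JOIN keeps only pairs where the ON condition holds.
Matching on l.book_id = r.book_id AND l.zone = r.zone. A NULL in a compared column never satisfies the condition.
- book_id=NULL, zone=HP: no matching r row, dropped.
- book_id=2, zone=BQ: no matching r row, dropped.
- book_id=6, zone=BQ: no matching r row, dropped.
- book_id=3, zone=HP: 1 matching r row(s), so 1 row(s) emitted.
- book_id=3, zone=HP: 1 matching r row(s), so 1 row(s) emitted.
- book_id=2, zone=HP: no matching r row, dropped.
After projecting and ordering:
r.borrower | l.zone
Grace | HP
Grace | HP

(Grace, HP); (Grace, HP)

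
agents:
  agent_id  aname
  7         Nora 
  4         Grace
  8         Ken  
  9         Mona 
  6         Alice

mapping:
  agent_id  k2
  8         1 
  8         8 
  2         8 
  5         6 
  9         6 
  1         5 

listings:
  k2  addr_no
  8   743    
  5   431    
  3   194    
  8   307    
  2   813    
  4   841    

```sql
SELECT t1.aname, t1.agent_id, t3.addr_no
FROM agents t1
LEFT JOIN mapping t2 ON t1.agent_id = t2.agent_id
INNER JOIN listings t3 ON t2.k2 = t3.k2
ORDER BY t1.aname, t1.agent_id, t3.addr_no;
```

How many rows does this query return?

2

Step 1 — t1 LEFT JOIN t2 on agent_id → 6 row(s).
Then INNER JOIN `listings t3` on k2: keep only rows whose t2.k2 appears in t3.
Result: 2 row(s).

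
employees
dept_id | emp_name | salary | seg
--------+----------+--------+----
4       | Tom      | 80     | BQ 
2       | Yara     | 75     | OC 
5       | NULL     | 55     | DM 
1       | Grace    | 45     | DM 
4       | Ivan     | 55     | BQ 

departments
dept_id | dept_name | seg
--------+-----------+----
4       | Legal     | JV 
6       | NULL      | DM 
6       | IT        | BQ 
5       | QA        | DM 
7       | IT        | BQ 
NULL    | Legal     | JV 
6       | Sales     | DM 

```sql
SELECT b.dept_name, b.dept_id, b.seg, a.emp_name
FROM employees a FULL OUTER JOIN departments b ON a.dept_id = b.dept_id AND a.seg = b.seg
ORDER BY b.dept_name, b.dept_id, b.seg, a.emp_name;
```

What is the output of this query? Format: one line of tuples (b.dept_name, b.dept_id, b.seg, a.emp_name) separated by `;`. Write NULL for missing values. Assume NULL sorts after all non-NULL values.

(IT, 6, BQ, NULL); (IT, 7, BQ, NULL); (Legal, 4, JV, NULL); (Legal, NULL, JV, NULL); (QA, 5, DM, NULL); (Sales, 6, DM, NULL); (NULL, 6, DM, NULL); (NULL, NULL, NULL, Grace); (NULL, NULL, NULL, Ivan); (NULL, NULL, NULL, Tom); (NULL, NULL, NULL, Yara)

FULL OUTER JOIN keeps every row from both sides; unmatched rows get NULL for the other side's columns.
Matching on a.dept_id = b.dept_id AND a.seg = b.seg. A NULL in a compared column never satisfies the condition.
- dept_id=4, seg=BQ: no b row matches, row kept with b columns NULL.
- dept_id=2, seg=OC: no b row matches, row kept with b columns NULL.
- dept_id=5, seg=DM: 1 matching b row(s), so 1 row(s) emitted.
- dept_id=1, seg=DM: no b row matches, row kept with b columns NULL.
- dept_id=4, seg=BQ: no b row matches, row kept with b columns NULL.
- plus 6 unmatched b row(s), each kept with NULL a columns.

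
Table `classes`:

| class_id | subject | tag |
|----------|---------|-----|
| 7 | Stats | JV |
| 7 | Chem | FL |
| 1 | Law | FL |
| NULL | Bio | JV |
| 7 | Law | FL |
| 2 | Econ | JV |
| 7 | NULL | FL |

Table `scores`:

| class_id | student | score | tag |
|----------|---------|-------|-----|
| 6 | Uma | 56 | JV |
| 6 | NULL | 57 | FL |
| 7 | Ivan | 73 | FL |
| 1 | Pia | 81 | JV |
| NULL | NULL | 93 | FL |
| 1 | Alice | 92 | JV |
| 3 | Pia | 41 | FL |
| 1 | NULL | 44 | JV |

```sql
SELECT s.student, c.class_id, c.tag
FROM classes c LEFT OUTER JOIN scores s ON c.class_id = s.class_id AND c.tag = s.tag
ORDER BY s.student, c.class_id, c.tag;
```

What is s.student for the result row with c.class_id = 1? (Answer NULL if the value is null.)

LEFT JOIN keeps every row from `classes`; unmatched rows get NULL for `scores`'s columns.
Matching on c.class_id = s.class_id AND c.tag = s.tag. A NULL in a compared column never satisfies the condition.
- c (class_id=7, tag=JV) has no partner → padded with NULL.
- c (class_id=7, tag=FL) pairs with 1 row(s) of s.
- c (class_id=1, tag=FL) has no partner → padded with NULL.
- c (class_id=NULL, tag=JV) has no partner → padded with NULL.
- c (class_id=7, tag=FL) pairs with 1 row(s) of s.
- c (class_id=2, tag=JV) has no partner → padded with NULL.
- c (class_id=7, tag=FL) pairs with 1 row(s) of s.

NULL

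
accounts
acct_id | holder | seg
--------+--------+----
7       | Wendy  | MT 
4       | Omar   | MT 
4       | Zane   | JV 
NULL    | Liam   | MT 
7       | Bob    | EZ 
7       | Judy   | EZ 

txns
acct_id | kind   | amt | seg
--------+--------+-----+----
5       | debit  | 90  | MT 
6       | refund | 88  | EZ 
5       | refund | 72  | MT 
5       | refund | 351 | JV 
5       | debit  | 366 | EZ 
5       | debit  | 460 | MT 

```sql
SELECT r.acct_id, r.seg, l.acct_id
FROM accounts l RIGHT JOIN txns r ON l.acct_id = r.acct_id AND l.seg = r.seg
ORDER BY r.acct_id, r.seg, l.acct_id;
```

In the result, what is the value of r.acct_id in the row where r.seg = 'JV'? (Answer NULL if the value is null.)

5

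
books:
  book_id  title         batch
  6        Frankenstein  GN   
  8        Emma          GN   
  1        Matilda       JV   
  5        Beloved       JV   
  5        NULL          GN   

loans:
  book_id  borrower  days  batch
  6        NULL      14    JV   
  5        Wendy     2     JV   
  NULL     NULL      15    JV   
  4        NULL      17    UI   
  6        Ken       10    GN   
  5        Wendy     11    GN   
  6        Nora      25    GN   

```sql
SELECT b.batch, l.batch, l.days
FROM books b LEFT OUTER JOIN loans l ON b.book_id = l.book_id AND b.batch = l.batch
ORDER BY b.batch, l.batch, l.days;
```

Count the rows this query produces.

LEFT JOIN keeps every row from `books`; unmatched rows get NULL for `loans`'s columns.
Matching on b.book_id = l.book_id AND b.batch = l.batch. A NULL in a compared column never satisfies the condition.
- book_id=6, batch=GN: 2 matching l row(s), so 2 row(s) emitted.
- book_id=8, batch=GN: no l row matches, row kept with l columns NULL.
- book_id=1, batch=JV: no l row matches, row kept with l columns NULL.
- book_id=5, batch=JV: 1 matching l row(s), so 1 row(s) emitted.
- book_id=5, batch=GN: 1 matching l row(s), so 1 row(s) emitted.
Total: 4 matched + 2 padded = 6 rows.

6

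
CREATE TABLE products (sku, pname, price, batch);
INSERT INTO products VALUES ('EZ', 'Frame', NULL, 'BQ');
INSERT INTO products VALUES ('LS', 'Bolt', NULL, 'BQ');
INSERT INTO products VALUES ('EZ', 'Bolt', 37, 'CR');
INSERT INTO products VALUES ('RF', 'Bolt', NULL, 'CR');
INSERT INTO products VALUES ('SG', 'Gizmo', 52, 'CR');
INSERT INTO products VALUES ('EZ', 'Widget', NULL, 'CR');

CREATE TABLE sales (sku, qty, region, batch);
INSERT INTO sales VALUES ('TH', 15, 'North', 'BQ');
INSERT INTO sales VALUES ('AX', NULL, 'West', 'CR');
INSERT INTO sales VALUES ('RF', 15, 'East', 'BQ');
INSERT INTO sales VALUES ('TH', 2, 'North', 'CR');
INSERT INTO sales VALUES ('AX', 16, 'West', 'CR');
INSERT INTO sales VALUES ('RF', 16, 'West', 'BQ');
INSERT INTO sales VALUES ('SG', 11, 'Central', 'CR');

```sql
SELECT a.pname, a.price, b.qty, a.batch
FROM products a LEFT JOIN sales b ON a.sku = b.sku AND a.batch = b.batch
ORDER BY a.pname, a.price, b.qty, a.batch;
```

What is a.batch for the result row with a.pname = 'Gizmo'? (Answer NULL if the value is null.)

LEFT JOIN keeps every row from `products`; unmatched rows get NULL for `sales`'s columns.
Matching on a.sku = b.sku AND a.batch = b.batch.
Matched pairs: 1; unmatched a rows kept: 5.

CR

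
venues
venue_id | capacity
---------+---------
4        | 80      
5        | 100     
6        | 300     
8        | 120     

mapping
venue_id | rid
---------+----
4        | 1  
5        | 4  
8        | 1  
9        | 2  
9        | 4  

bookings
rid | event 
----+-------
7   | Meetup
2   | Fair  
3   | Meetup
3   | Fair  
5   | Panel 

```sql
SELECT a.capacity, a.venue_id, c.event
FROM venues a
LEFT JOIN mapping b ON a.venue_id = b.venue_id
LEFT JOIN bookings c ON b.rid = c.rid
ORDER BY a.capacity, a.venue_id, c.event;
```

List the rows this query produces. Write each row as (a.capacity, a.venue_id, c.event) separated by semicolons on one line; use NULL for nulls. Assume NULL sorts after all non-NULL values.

Step 1 — a LEFT JOIN b on venue_id → 4 row(s).
Then LEFT JOIN `bookings c` on rid: each of those 4 rows is kept; rows whose b.rid has no match in c get NULL for c's columns.

(80, 4, NULL); (100, 5, NULL); (120, 8, NULL); (300, 6, NULL)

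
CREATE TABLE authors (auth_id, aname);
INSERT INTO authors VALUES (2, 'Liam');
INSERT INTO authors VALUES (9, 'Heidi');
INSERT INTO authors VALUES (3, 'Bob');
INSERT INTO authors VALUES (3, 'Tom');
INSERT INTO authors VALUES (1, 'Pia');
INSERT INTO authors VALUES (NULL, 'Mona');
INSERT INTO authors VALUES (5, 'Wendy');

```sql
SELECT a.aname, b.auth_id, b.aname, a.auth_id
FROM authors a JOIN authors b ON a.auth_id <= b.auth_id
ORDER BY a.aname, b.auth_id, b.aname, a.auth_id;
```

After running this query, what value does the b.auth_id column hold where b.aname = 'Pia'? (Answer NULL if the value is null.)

1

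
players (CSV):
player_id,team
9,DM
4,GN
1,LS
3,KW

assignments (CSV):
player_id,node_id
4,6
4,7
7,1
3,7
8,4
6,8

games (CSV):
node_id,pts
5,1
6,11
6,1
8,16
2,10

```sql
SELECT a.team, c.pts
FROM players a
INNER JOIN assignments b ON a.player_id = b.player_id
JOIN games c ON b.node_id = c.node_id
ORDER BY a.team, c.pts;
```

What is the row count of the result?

Evaluate left to right. First `players a INNER JOIN assignments b` on player_id: 3 row(s).
Then INNER JOIN `games c` on node_id: keep only rows whose b.node_id appears in c.
Result: 2 row(s).

2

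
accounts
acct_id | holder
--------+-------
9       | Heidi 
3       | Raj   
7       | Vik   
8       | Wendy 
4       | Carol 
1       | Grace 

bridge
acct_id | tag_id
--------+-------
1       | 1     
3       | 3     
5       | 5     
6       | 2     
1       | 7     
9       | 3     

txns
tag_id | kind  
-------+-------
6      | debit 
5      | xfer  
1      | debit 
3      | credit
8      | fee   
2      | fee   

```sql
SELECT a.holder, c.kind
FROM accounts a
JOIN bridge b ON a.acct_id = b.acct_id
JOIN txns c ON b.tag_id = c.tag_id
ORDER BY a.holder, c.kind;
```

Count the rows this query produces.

Evaluate left to right. First `accounts a INNER JOIN bridge b` on acct_id: 4 row(s).
Then INNER JOIN `txns c` on tag_id: keep only rows whose b.tag_id appears in c.
Result: 3 row(s).

3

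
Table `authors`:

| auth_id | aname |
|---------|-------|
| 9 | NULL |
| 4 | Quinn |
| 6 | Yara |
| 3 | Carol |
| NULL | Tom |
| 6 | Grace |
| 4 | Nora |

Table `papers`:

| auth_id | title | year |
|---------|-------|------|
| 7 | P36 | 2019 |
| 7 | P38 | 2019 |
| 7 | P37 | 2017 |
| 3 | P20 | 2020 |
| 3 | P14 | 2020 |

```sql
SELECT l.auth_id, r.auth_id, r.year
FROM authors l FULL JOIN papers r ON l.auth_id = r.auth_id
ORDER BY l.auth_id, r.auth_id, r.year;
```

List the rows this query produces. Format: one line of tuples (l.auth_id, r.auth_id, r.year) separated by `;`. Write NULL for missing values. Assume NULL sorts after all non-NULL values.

FULL OUTER JOIN keeps every row from both sides; unmatched rows get NULL for the other side's columns.
Matching on l.auth_id = r.auth_id. A NULL in a compared column never satisfies the condition.
- l (auth_id=9) has no partner → padded with NULL.
- l (auth_id=4) has no partner → padded with NULL.
- l (auth_id=6) has no partner → padded with NULL.
- l (auth_id=3) pairs with 2 row(s) of r.
- l (auth_id=NULL) has no partner → padded with NULL.
- l (auth_id=6) has no partner → padded with NULL.
- l (auth_id=4) has no partner → padded with NULL.
- plus 3 unmatched r row(s), each kept with NULL l columns.

(3, 3, 2020); (3, 3, 2020); (4, NULL, NULL); (4, NULL, NULL); (6, NULL, NULL); (6, NULL, NULL); (9, NULL, NULL); (NULL, 7, 2017); (NULL, 7, 2019); (NULL, 7, 2019); (NULL, NULL, NULL)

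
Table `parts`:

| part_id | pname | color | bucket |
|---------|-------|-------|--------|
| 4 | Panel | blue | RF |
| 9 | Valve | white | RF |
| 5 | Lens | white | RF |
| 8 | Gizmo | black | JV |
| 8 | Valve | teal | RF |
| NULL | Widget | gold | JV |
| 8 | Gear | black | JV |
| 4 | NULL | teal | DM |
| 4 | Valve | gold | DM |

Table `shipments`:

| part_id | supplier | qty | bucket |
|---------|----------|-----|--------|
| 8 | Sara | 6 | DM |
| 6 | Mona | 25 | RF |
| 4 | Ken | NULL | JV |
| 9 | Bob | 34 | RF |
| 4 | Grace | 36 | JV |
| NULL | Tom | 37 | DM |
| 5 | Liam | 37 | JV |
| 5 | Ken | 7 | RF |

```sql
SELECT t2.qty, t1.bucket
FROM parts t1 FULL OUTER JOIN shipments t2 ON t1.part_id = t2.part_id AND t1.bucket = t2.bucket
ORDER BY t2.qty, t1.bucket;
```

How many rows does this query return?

FULL OUTER JOIN keeps every row from both sides; unmatched rows get NULL for the other side's columns.
Matching on t1.part_id = t2.part_id AND t1.bucket = t2.bucket. A NULL in a compared column never satisfies the condition.
- part_id=4, bucket=RF: no t2 row matches, row kept with t2 columns NULL.
- part_id=9, bucket=RF: 1 matching t2 row(s), so 1 row(s) emitted.
- part_id=5, bucket=RF: 1 matching t2 row(s), so 1 row(s) emitted.
- part_id=8, bucket=JV: no t2 row matches, row kept with t2 columns NULL.
- part_id=8, bucket=RF: no t2 row matches, row kept with t2 columns NULL.
- part_id=NULL, bucket=JV: no t2 row matches, row kept with t2 columns NULL.
- part_id=8, bucket=JV: no t2 row matches, row kept with t2 columns NULL.
- part_id=4, bucket=DM: no t2 row matches, row kept with t2 columns NULL.
- part_id=4, bucket=DM: no t2 row matches, row kept with t2 columns NULL.
- 6 t2 row(s) had no t1 match → kept, t1 columns NULL.
Total: 2 matched + 13 padded = 15 rows.

15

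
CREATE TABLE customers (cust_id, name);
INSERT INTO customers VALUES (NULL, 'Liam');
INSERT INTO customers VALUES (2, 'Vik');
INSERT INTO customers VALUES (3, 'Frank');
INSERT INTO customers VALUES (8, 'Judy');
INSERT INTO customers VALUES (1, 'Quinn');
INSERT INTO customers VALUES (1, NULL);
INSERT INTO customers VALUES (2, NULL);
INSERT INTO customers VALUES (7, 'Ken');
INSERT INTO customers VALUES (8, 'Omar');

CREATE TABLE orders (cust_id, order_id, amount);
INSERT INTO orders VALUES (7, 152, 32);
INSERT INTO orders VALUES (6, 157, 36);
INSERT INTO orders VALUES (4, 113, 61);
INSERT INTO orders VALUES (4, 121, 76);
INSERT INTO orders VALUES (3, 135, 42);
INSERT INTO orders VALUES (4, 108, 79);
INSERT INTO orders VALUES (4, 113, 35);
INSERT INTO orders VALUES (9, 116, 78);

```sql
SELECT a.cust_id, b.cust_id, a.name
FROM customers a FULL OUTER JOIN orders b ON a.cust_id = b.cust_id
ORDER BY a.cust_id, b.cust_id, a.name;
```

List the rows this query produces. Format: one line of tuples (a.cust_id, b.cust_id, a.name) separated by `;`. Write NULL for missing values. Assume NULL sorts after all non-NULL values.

(1, NULL, Quinn); (1, NULL, NULL); (2, NULL, Vik); (2, NULL, NULL); (3, 3, Frank); (7, 7, Ken); (8, NULL, Judy); (8, NULL, Omar); (NULL, 4, NULL); (NULL, 4, NULL); (NULL, 4, NULL); (NULL, 4, NULL); (NULL, 6, NULL); (NULL, 9, NULL); (NULL, NULL, Liam)

FULL OUTER JOIN keeps every row from both sides; unmatched rows get NULL for the other side's columns.
Matching on a.cust_id = b.cust_id. A NULL in a compared column never satisfies the condition.
- a row (cust_id=NULL): no match → kept, b columns NULL.
- a row (cust_id=2): no match → kept, b columns NULL.
- a row (cust_id=3): matches 1 b row(s) → 1 output row(s).
- a row (cust_id=8): no match → kept, b columns NULL.
- a row (cust_id=1): no match → kept, b columns NULL.
- a row (cust_id=1): no match → kept, b columns NULL.
- a row (cust_id=2): no match → kept, b columns NULL.
- a row (cust_id=7): matches 1 b row(s) → 1 output row(s).
- a row (cust_id=8): no match → kept, b columns NULL.
- 6 b row(s) had no a match → kept, a columns NULL.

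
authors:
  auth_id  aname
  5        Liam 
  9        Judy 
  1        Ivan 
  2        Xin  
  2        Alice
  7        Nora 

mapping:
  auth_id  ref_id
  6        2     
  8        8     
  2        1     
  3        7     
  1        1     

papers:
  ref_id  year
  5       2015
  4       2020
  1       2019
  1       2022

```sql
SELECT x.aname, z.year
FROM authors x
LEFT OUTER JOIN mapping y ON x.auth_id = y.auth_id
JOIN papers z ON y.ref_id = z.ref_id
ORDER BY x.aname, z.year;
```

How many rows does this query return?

Joins associate left-to-right: authors LEFT JOIN mapping on auth_id gives 6 intermediate row(s).
Then INNER JOIN `papers z` on ref_id: keep only rows whose y.ref_id appears in z.
Result: 6 row(s).

6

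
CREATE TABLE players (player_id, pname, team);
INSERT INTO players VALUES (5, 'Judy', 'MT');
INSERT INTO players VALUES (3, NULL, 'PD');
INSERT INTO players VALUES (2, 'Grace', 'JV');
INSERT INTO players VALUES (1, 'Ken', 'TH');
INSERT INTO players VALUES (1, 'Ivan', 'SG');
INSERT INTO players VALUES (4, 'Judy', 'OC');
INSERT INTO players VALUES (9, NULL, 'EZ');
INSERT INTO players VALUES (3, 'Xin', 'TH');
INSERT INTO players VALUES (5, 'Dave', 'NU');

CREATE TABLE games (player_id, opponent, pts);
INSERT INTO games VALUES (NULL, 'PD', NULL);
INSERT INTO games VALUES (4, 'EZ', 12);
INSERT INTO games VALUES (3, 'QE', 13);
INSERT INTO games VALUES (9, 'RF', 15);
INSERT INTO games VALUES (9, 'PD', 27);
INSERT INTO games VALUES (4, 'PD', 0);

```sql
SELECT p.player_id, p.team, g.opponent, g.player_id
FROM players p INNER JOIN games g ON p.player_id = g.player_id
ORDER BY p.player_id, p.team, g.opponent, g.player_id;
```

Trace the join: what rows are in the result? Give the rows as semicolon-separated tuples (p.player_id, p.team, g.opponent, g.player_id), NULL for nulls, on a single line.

INNER JOIN keeps only pairs where the ON condition holds.
Matching on p.player_id = g.player_id. A NULL in a compared column never satisfies the condition.
Matched pairs: 6.

(3, PD, QE, 3); (3, TH, QE, 3); (4, OC, EZ, 4); (4, OC, PD, 4); (9, EZ, PD, 9); (9, EZ, RF, 9)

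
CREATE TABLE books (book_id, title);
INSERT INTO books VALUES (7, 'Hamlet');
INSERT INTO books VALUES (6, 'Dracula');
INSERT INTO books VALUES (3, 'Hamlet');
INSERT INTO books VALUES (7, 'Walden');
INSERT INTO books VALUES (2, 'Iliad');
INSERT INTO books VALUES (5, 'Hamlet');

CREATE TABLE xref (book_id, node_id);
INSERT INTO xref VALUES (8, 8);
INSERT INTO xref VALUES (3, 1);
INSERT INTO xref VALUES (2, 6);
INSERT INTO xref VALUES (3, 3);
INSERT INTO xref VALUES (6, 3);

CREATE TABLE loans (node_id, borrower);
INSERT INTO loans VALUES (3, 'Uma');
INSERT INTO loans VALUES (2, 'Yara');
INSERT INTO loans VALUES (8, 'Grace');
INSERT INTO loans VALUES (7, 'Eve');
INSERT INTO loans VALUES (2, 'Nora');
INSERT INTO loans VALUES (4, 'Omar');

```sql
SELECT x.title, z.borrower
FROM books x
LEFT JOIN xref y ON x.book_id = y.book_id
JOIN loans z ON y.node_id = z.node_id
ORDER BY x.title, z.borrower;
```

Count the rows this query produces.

2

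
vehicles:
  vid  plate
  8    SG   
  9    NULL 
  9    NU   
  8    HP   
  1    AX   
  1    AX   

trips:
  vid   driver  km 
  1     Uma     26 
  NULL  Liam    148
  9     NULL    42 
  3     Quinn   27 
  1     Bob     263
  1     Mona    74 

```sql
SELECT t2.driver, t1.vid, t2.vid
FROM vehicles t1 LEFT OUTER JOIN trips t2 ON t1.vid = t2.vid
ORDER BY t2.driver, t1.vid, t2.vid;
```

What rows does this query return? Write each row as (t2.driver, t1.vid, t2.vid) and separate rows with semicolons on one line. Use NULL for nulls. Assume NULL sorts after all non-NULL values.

LEFT JOIN keeps every row from `vehicles`; unmatched rows get NULL for `trips`'s columns.
Matching on t1.vid = t2.vid. A NULL in a compared column never satisfies the condition.
- t1[0] vid=8 → no match; kept with NULLs on the t2 side.
- t1[1] vid=9 → 1 match(es) in t2 → 1 row(s).
- t1[2] vid=9 → 1 match(es) in t2 → 1 row(s).
- t1[3] vid=8 → no match; kept with NULLs on the t2 side.
- t1[4] vid=1 → 3 match(es) in t2 → 3 row(s).
- t1[5] vid=1 → 3 match(es) in t2 → 3 row(s).
After projecting and ordering:
t2.driver | t1.vid | t2.vid
Bob | 1 | 1
Bob | 1 | 1
Mona | 1 | 1
Mona | 1 | 1
Uma | 1 | 1
Uma | 1 | 1
NULL | 8 | NULL
NULL | 8 | NULL
NULL | 9 | 9
NULL | 9 | 9

(Bob, 1, 1); (Bob, 1, 1); (Mona, 1, 1); (Mona, 1, 1); (Uma, 1, 1); (Uma, 1, 1); (NULL, 8, NULL); (NULL, 8, NULL); (NULL, 9, 9); (NULL, 9, 9)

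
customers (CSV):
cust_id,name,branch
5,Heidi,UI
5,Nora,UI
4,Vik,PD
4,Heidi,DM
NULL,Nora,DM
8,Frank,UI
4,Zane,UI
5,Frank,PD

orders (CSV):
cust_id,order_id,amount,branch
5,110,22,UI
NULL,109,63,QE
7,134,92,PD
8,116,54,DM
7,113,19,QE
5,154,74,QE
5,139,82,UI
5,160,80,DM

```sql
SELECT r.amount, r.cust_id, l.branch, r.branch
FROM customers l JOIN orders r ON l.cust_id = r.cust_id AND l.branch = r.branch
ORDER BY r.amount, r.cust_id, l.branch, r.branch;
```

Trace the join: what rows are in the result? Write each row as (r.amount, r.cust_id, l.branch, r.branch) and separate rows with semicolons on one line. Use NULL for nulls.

INNER JOIN keeps only pairs where the ON condition holds.
Matching on l.cust_id = r.cust_id AND l.branch = r.branch. A NULL in a compared column never satisfies the condition.
- l[0] cust_id=5, branch=UI → 2 match(es) in r → 2 row(s).
- l[1] cust_id=5, branch=UI → 2 match(es) in r → 2 row(s).
- l[2] cust_id=4, branch=PD → no match; dropped.
- l[3] cust_id=4, branch=DM → no match; dropped.
- l[4] cust_id=NULL, branch=DM → no match; dropped.
- l[5] cust_id=8, branch=UI → no match; dropped.
- l[6] cust_id=4, branch=UI → no match; dropped.
- l[7] cust_id=5, branch=PD → no match; dropped.
After projecting and ordering:
r.amount | r.cust_id | l.branch | r.branch
22 | 5 | UI | UI
22 | 5 | UI | UI
82 | 5 | UI | UI
82 | 5 | UI | UI

(22, 5, UI, UI); (22, 5, UI, UI); (82, 5, UI, UI); (82, 5, UI, UI)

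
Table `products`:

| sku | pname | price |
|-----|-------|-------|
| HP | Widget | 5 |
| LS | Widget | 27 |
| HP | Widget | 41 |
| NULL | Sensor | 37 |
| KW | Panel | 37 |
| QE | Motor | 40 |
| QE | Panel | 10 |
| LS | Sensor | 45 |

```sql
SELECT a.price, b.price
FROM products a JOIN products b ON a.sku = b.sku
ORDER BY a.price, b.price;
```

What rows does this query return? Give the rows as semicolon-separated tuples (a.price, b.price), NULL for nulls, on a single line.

INNER JOIN keeps only pairs where the ON condition holds.
Matching on a.sku = b.sku. A NULL in a compared column never satisfies the condition.
- a[0] sku=HP → 2 match(es) in b → 2 row(s).
- a[1] sku=LS → 2 match(es) in b → 2 row(s).
- a[2] sku=HP → 2 match(es) in b → 2 row(s).
- a[3] sku=NULL → no match; dropped.
- a[4] sku=KW → 1 match(es) in b → 1 row(s).
- a[5] sku=QE → 2 match(es) in b → 2 row(s).
- a[6] sku=QE → 2 match(es) in b → 2 row(s).
- a[7] sku=LS → 2 match(es) in b → 2 row(s).

(5, 5); (5, 41); (10, 10); (10, 40); (27, 27); (27, 45); (37, 37); (40, 10); (40, 40); (41, 5); (41, 41); (45, 27); (45, 45)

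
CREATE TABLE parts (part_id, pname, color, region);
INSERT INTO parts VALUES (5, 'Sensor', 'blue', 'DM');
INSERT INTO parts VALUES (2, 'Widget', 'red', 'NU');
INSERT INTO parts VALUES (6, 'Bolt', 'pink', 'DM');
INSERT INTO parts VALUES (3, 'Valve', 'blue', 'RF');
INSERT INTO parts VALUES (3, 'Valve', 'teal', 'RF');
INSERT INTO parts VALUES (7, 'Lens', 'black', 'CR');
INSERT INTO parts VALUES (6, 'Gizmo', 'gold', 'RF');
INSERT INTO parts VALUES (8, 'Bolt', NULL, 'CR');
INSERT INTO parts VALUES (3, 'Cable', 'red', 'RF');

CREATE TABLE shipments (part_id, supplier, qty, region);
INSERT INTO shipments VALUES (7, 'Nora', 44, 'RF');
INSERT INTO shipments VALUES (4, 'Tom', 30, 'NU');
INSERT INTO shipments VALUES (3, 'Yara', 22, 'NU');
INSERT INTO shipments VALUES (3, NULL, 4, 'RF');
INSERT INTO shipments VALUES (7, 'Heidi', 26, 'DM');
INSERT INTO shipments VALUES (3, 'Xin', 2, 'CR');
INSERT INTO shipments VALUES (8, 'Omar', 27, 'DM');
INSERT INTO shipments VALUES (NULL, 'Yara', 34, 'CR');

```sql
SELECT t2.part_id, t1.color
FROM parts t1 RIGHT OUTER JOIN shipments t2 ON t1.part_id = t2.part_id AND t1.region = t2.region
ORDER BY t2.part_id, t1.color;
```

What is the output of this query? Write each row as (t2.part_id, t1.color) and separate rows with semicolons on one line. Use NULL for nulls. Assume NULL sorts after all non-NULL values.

(3, blue); (3, red); (3, teal); (3, NULL); (3, NULL); (4, NULL); (7, NULL); (7, NULL); (8, NULL); (NULL, NULL)

RIGHT JOIN keeps every row from `shipments`; unmatched rows get NULL for `parts`'s columns.
Matching on t1.part_id = t2.part_id AND t1.region = t2.region. A NULL in a compared column never satisfies the condition.
- t1[0] part_id=5, region=DM → no match.
- t1[1] part_id=2, region=NU → no match.
- t1[2] part_id=6, region=DM → no match.
- t1[3] part_id=3, region=RF → 1 match(es) in t2 → 1 row(s).
- t1[4] part_id=3, region=RF → 1 match(es) in t2 → 1 row(s).
- t1[5] part_id=7, region=CR → no match.
- t1[6] part_id=6, region=RF → no match.
- t1[7] part_id=8, region=CR → no match.
- t1[8] part_id=3, region=RF → 1 match(es) in t2 → 1 row(s).
- plus 7 unmatched t2 row(s), each kept with NULL t1 columns.
After projecting and ordering:
t2.part_id | t1.color
3 | blue
3 | red
3 | teal
3 | NULL
3 | NULL
4 | NULL
7 | NULL
7 | NULL
8 | NULL
NULL | NULL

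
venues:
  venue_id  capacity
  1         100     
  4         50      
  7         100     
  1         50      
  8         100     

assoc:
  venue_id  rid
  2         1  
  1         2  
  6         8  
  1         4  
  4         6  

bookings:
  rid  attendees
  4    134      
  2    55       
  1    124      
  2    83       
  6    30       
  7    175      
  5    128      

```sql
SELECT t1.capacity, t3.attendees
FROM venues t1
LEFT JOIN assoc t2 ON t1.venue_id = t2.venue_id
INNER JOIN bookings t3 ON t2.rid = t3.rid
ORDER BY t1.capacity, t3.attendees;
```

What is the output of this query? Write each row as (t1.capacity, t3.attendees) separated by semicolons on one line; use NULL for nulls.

(50, 30); (50, 55); (50, 83); (50, 134); (100, 55); (100, 83); (100, 134)

Evaluate left to right. First `venues t1 LEFT JOIN assoc t2` on venue_id: 7 row(s).
Then INNER JOIN `bookings t3` on rid: keep only rows whose t2.rid appears in t3.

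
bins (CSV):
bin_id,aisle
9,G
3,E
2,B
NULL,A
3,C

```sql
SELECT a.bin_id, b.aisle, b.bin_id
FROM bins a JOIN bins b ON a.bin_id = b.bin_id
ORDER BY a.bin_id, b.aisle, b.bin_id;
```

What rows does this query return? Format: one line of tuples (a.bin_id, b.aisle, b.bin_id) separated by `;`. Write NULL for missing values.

INNER JOIN keeps only pairs where the ON condition holds.
Matching on a.bin_id = b.bin_id. A NULL in a compared column never satisfies the condition.
- a row (bin_id=9): matches 1 b row(s) → 1 output row(s).
- a row (bin_id=3): matches 2 b row(s) → 2 output row(s).
- a row (bin_id=2): matches 1 b row(s) → 1 output row(s).
- a row (bin_id=NULL): no match → dropped.
- a row (bin_id=3): matches 2 b row(s) → 2 output row(s).
After projecting and ordering:
a.bin_id | b.aisle | b.bin_id
2 | B | 2
3 | C | 3
3 | C | 3
3 | E | 3
3 | E | 3
9 | G | 9

(2, B, 2); (3, C, 3); (3, C, 3); (3, E, 3); (3, E, 3); (9, G, 9)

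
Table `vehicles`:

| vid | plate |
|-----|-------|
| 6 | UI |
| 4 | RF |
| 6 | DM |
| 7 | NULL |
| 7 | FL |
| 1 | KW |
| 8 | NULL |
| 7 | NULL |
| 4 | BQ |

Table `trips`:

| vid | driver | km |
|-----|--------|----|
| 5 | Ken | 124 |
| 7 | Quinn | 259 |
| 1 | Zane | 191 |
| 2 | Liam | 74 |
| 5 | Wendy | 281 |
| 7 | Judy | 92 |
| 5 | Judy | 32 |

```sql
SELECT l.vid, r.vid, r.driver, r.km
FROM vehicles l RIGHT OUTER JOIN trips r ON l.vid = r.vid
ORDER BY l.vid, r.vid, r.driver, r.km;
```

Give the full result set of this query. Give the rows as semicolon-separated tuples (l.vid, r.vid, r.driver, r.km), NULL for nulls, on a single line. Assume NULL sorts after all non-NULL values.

RIGHT JOIN keeps every row from `trips`; unmatched rows get NULL for `vehicles`'s columns.
Matching on l.vid = r.vid.
- l[0] vid=6 → no match.
- l[1] vid=4 → no match.
- l[2] vid=6 → no match.
- l[3] vid=7 → 2 match(es) in r → 2 row(s).
- l[4] vid=7 → 2 match(es) in r → 2 row(s).
- l[5] vid=1 → 1 match(es) in r → 1 row(s).
- l[6] vid=8 → no match.
- l[7] vid=7 → 2 match(es) in r → 2 row(s).
- l[8] vid=4 → no match.
- plus 4 unmatched r row(s), each kept with NULL l columns.

(1, 1, Zane, 191); (7, 7, Judy, 92); (7, 7, Judy, 92); (7, 7, Judy, 92); (7, 7, Quinn, 259); (7, 7, Quinn, 259); (7, 7, Quinn, 259); (NULL, 2, Liam, 74); (NULL, 5, Judy, 32); (NULL, 5, Ken, 124); (NULL, 5, Wendy, 281)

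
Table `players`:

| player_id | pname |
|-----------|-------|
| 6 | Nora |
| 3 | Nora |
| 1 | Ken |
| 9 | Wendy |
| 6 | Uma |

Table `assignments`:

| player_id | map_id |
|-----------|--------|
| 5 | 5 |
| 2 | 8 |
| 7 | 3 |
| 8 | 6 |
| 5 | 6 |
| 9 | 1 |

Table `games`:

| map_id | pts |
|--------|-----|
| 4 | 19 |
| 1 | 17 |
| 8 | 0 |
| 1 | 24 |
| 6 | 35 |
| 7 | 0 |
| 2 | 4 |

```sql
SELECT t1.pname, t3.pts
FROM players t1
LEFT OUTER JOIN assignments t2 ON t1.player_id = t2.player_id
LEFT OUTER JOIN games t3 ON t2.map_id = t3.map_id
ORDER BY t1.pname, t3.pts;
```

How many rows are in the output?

6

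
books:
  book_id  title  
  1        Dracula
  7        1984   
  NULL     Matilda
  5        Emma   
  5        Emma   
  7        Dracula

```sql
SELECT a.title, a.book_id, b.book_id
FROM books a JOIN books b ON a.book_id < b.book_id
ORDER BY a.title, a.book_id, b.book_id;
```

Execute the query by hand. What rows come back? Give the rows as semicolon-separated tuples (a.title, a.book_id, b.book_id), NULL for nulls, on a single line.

INNER JOIN keeps only pairs where the ON condition holds.
Matching on a.book_id < b.book_id. A NULL in a compared column never satisfies the condition.
- a (book_id=1) pairs with 4 row(s) of b.
- a (book_id=7) has no partner → excluded.
- a (book_id=NULL) has no partner → excluded.
- a (book_id=5) pairs with 2 row(s) of b.
- a (book_id=5) pairs with 2 row(s) of b.
- a (book_id=7) has no partner → excluded.
After projecting and ordering:
a.title | a.book_id | b.book_id
Dracula | 1 | 5
Dracula | 1 | 5
Dracula | 1 | 7
Dracula | 1 | 7
Emma | 5 | 7
Emma | 5 | 7
Emma | 5 | 7
Emma | 5 | 7

(Dracula, 1, 5); (Dracula, 1, 5); (Dracula, 1, 7); (Dracula, 1, 7); (Emma, 5, 7); (Emma, 5, 7); (Emma, 5, 7); (Emma, 5, 7)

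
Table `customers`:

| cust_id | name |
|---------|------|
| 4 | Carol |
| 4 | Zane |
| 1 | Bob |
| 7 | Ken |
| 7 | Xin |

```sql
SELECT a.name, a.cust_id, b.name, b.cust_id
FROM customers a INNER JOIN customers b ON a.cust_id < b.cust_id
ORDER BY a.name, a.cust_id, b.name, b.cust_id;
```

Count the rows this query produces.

8

INNER JOIN keeps only pairs where the ON condition holds.
Matching on a.cust_id < b.cust_id.
- a[0] cust_id=4 → 2 match(es) in b → 2 row(s).
- a[1] cust_id=4 → 2 match(es) in b → 2 row(s).
- a[2] cust_id=1 → 4 match(es) in b → 4 row(s).
- a[3] cust_id=7 → no match; dropped.
- a[4] cust_id=7 → no match; dropped.
Total: 8 rows.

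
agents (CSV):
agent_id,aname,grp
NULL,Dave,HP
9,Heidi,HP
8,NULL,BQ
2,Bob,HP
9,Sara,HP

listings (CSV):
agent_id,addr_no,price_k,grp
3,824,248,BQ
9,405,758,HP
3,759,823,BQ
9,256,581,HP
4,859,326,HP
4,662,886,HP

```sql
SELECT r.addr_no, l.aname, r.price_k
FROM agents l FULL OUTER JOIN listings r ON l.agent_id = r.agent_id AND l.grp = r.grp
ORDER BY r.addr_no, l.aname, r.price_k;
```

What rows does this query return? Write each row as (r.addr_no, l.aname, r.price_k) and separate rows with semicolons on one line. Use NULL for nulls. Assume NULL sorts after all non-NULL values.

FULL OUTER JOIN keeps every row from both sides; unmatched rows get NULL for the other side's columns.
Matching on l.agent_id = r.agent_id AND l.grp = r.grp. A NULL in a compared column never satisfies the condition.
Matched pairs: 4; unmatched l rows kept: 3; unmatched r rows kept: 4.

(256, Heidi, 581); (256, Sara, 581); (405, Heidi, 758); (405, Sara, 758); (662, NULL, 886); (759, NULL, 823); (824, NULL, 248); (859, NULL, 326); (NULL, Bob, NULL); (NULL, Dave, NULL); (NULL, NULL, NULL)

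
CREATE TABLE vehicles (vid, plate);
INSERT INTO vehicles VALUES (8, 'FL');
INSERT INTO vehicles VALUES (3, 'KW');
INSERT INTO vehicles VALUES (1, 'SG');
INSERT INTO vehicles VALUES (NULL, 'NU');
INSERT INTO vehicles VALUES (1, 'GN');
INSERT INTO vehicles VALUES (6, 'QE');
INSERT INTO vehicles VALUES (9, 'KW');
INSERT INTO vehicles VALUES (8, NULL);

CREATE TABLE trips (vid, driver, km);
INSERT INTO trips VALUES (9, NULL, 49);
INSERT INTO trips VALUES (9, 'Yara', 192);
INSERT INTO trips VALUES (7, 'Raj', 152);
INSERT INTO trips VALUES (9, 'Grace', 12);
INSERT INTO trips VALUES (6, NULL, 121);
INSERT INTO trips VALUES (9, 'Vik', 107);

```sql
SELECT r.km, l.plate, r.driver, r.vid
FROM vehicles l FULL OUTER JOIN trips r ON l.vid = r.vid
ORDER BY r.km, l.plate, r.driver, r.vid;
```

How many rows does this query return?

FULL OUTER JOIN keeps every row from both sides; unmatched rows get NULL for the other side's columns.
Matching on l.vid = r.vid. A NULL in a compared column never satisfies the condition.
Matched pairs: 5; unmatched l rows kept: 6; unmatched r rows kept: 1.
Total: 5 matched + 7 padded = 12 rows.

12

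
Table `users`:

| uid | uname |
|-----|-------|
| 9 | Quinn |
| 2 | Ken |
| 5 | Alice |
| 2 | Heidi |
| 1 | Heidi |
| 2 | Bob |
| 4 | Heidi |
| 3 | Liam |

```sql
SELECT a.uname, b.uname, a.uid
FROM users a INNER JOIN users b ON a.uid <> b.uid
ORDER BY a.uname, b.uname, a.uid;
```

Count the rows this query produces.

50

INNER JOIN keeps only pairs where the ON condition holds.
Matching on a.uid <> b.uid.
- a[0] uid=9 → 7 match(es) in b → 7 row(s).
- a[1] uid=2 → 5 match(es) in b → 5 row(s).
- a[2] uid=5 → 7 match(es) in b → 7 row(s).
- a[3] uid=2 → 5 match(es) in b → 5 row(s).
- a[4] uid=1 → 7 match(es) in b → 7 row(s).
- a[5] uid=2 → 5 match(es) in b → 5 row(s).
- a[6] uid=4 → 7 match(es) in b → 7 row(s).
- a[7] uid=3 → 7 match(es) in b → 7 row(s).
Total: 50 rows.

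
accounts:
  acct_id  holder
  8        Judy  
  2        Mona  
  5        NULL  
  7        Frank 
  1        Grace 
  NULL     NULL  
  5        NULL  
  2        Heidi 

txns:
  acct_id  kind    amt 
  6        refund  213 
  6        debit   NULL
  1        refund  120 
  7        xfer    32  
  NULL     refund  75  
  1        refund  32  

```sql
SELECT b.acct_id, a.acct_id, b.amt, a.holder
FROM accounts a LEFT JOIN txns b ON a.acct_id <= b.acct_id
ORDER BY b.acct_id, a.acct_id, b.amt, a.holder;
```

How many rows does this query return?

20

LEFT JOIN keeps every row from `accounts`; unmatched rows get NULL for `txns`'s columns.
Matching on a.acct_id <= b.acct_id. A NULL in a compared column never satisfies the condition.
- a[0] acct_id=8 → no match; kept with NULLs on the b side.
- a[1] acct_id=2 → 3 match(es) in b → 3 row(s).
- a[2] acct_id=5 → 3 match(es) in b → 3 row(s).
- a[3] acct_id=7 → 1 match(es) in b → 1 row(s).
- a[4] acct_id=1 → 5 match(es) in b → 5 row(s).
- a[5] acct_id=NULL → no match; kept with NULLs on the b side.
- a[6] acct_id=5 → 3 match(es) in b → 3 row(s).
- a[7] acct_id=2 → 3 match(es) in b → 3 row(s).
Total: 18 matched + 2 padded = 20 rows.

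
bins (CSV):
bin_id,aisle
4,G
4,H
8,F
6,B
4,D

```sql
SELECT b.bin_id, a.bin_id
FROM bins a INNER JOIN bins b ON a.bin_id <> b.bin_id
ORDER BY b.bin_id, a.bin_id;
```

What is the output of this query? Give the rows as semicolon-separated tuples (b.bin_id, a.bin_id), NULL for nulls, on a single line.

INNER JOIN keeps only pairs where the ON condition holds.
Matching on a.bin_id <> b.bin_id.
- bin_id=4: 2 matching b row(s), so 2 row(s) emitted.
- bin_id=4: 2 matching b row(s), so 2 row(s) emitted.
- bin_id=8: 4 matching b row(s), so 4 row(s) emitted.
- bin_id=6: 4 matching b row(s), so 4 row(s) emitted.
- bin_id=4: 2 matching b row(s), so 2 row(s) emitted.

(4, 6); (4, 6); (4, 6); (4, 8); (4, 8); (4, 8); (6, 4); (6, 4); (6, 4); (6, 8); (8, 4); (8, 4); (8, 4); (8, 6)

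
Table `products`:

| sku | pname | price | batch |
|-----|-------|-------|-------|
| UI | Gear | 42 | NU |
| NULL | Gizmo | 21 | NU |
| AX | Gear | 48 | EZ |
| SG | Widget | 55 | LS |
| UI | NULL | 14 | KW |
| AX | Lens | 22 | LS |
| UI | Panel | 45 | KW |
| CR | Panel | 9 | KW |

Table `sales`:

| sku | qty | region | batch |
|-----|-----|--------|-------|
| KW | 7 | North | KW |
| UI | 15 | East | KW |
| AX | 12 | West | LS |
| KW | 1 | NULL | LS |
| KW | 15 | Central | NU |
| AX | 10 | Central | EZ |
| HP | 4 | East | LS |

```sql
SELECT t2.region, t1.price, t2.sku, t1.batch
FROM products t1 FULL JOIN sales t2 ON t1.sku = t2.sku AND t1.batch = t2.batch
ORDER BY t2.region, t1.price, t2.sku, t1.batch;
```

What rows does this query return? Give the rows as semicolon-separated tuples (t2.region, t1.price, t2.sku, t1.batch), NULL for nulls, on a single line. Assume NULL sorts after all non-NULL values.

FULL OUTER JOIN keeps every row from both sides; unmatched rows get NULL for the other side's columns.
Matching on t1.sku = t2.sku AND t1.batch = t2.batch. A NULL in a compared column never satisfies the condition.
- t1[0] sku=UI, batch=NU → no match; kept with NULLs on the t2 side.
- t1[1] sku=NULL, batch=NU → no match; kept with NULLs on the t2 side.
- t1[2] sku=AX, batch=EZ → 1 match(es) in t2 → 1 row(s).
- t1[3] sku=SG, batch=LS → no match; kept with NULLs on the t2 side.
- t1[4] sku=UI, batch=KW → 1 match(es) in t2 → 1 row(s).
- t1[5] sku=AX, batch=LS → 1 match(es) in t2 → 1 row(s).
- t1[6] sku=UI, batch=KW → 1 match(es) in t2 → 1 row(s).
- t1[7] sku=CR, batch=KW → no match; kept with NULLs on the t2 side.
- plus 4 unmatched t2 row(s), each kept with NULL t1 columns.

(Central, 48, AX, EZ); (Central, NULL, KW, NULL); (East, 14, UI, KW); (East, 45, UI, KW); (East, NULL, HP, NULL); (North, NULL, KW, NULL); (West, 22, AX, LS); (NULL, 9, NULL, KW); (NULL, 21, NULL, NU); (NULL, 42, NULL, NU); (NULL, 55, NULL, LS); (NULL, NULL, KW, NULL)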